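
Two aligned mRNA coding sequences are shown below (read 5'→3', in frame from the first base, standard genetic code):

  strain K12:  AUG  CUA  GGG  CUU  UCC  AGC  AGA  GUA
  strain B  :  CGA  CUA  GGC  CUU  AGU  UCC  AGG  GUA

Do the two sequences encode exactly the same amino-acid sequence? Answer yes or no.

no

Codon 1: AUG Met / CGA Arg — nonsynonymous.
Codon 2: CUA Leu / CUA Leu — identical.
Codon 3: GGG Gly / GGC Gly — synonymous.
Codon 4: CUU Leu / CUU Leu — identical.
Codon 5: UCC Ser / AGU Ser — synonymous.
Codon 6: AGC Ser / UCC Ser — synonymous.
Codon 7: AGA Arg / AGG Arg — synonymous.
Codon 8: GUA Val / GUA Val — identical.
Nonsynonymous differences: 1 → different protein.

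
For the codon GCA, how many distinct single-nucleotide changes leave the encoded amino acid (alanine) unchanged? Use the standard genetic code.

3

Position 1: none → 0 synonymous.
Position 2: none → 0 synonymous.
Position 3: GCU, GCC, GCG → 3 synonymous.
Total: 0 + 0 + 3 = 3.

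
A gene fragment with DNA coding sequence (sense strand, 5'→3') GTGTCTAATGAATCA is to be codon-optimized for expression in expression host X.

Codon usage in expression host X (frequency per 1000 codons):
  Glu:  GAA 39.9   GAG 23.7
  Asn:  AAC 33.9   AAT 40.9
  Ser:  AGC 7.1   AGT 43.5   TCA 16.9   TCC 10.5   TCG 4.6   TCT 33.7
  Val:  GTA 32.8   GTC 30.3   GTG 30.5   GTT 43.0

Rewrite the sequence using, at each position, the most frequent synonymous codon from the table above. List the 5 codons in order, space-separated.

GTT AGT AAT GAA AGT

Codon 1 (Val): best is GTT at 43.0.
Codon 2 (Ser): best is AGT at 43.5.
Codon 3 (Asn): best is AAT at 40.9.
Codon 4 (Glu): best is GAA at 39.9.
Codon 5 (Ser): best is AGT at 43.5.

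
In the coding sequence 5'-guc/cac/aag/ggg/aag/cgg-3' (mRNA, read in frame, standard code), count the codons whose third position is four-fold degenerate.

3

Codon 1 GUC (Val): third position 4-fold.
Codon 2 CAC (His): third position 2-fold.
Codon 3 AAG (Lys): third position 2-fold.
Codon 4 GGG (Gly): third position 4-fold.
Codon 5 AAG (Lys): third position 2-fold.
Codon 6 CGG (Arg): third position 4-fold.
Four-fold degenerate third positions: 3.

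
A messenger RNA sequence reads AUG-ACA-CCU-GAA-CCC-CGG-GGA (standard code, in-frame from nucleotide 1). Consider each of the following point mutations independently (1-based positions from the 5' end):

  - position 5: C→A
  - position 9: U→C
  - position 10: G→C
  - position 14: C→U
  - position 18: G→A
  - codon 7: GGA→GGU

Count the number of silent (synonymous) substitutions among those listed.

Codon 2: ACA (Thr) → AAA (Lys) — missense.
Codon 3: CCU (Pro) → CCC (Pro) — synonymous.
Codon 4: GAA (Glu) → CAA (Gln) — missense.
Codon 5: CCC (Pro) → CUC (Leu) — missense.
Codon 6: CGG (Arg) → CGA (Arg) — synonymous.
Codon 7: GGA (Gly) → GGU (Gly) — synonymous.
Synonymous: 3 of 6.

3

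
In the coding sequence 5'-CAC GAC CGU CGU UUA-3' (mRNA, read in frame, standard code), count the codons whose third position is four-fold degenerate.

Codon 1 CAC (His): third position 2-fold.
Codon 2 GAC (Asp): third position 2-fold.
Codon 3 CGU (Arg): third position 4-fold.
Codon 4 CGU (Arg): third position 4-fold.
Codon 5 UUA (Leu): third position 2-fold.
Four-fold degenerate third positions: 2.

2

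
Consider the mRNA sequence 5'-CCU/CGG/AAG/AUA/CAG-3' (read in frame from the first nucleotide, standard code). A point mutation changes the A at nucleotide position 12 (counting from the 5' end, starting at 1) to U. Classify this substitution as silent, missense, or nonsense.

silent

Position 12 falls in codon 4: AUA → Ile.
After the substitution the codon is AUU → Ile.
Both encode Ile, so the change is synonymous.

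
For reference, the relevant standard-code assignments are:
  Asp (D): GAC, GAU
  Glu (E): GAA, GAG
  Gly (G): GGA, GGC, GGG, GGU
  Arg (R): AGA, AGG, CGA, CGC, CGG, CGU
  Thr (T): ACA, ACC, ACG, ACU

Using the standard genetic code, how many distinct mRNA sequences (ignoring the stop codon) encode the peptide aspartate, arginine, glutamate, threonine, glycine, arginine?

2304

Asp: 2 codons.
Arg: 6 codons.
Glu: 2 codons.
Thr: 4 codons.
Gly: 4 codons.
Arg: 6 codons.
2 × 6 × 2 × 4 × 4 × 6 = 2304.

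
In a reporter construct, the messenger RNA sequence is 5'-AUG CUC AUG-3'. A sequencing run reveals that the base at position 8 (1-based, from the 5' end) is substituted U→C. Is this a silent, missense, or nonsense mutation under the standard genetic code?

missense

Position 8 falls in codon 3: AUG → Met.
After the substitution the codon is ACG → Thr.
Met ≠ Thr, so this is a missense mutation.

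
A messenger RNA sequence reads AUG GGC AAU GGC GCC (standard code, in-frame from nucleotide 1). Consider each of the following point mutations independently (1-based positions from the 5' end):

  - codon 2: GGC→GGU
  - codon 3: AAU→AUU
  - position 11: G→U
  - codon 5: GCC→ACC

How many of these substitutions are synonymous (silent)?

1

Codon 2: GGC (Gly) → GGU (Gly) — synonymous.
Codon 3: AAU (Asn) → AUU (Ile) — missense.
Codon 4: GGC (Gly) → GUC (Val) — missense.
Codon 5: GCC (Ala) → ACC (Thr) — missense.
Synonymous: 1 of 4.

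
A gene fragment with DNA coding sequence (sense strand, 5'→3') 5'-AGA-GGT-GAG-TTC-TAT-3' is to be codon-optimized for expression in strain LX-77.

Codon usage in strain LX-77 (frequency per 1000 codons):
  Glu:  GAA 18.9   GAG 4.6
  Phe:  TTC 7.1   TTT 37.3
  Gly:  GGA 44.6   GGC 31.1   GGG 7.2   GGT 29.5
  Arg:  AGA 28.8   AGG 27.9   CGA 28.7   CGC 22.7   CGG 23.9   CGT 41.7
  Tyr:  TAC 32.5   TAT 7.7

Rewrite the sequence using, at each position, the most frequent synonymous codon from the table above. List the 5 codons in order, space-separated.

CGT GGA GAA TTT TAC

Codon 1 (Arg): best is CGT at 41.7.
Codon 2 (Gly): best is GGA at 44.6.
Codon 3 (Glu): best is GAA at 18.9.
Codon 4 (Phe): best is TTT at 37.3.
Codon 5 (Tyr): best is TAC at 32.5.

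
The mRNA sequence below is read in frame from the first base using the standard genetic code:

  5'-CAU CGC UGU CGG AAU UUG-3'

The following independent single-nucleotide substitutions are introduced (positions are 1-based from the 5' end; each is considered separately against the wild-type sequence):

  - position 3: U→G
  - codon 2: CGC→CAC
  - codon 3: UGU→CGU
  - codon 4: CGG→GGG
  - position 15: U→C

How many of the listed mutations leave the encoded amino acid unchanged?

Codon 1: CAU (His) → CAG (Gln) — missense.
Codon 2: CGC (Arg) → CAC (His) — missense.
Codon 3: UGU (Cys) → CGU (Arg) — missense.
Codon 4: CGG (Arg) → GGG (Gly) — missense.
Codon 5: AAU (Asn) → AAC (Asn) — synonymous.
Synonymous: 1 of 5.

1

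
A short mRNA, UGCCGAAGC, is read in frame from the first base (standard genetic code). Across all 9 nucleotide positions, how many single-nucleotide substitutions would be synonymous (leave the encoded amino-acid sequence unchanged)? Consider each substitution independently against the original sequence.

Codon 1 (UGC, Cys): 1 synonymous substitution.
Codon 2 (CGA, Arg): 4 synonymous substitutions.
Codon 3 (AGC, Ser): 1 synonymous substitution.
Total: 1 + 4 + 1 = 6.

6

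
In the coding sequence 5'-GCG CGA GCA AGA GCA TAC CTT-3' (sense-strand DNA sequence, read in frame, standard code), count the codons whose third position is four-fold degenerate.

Codon 1 GCG (Ala): third position 4-fold.
Codon 2 CGA (Arg): third position 4-fold.
Codon 3 GCA (Ala): third position 4-fold.
Codon 4 AGA (Arg): third position 2-fold.
Codon 5 GCA (Ala): third position 4-fold.
Codon 6 TAC (Tyr): third position 2-fold.
Codon 7 CTT (Leu): third position 4-fold.
Four-fold degenerate third positions: 5.

5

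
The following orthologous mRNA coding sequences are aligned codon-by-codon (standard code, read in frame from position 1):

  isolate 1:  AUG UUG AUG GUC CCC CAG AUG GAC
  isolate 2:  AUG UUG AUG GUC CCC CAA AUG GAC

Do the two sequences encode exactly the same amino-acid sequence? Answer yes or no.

yes

Codon 1: AUG Met / AUG Met — identical.
Codon 2: UUG Leu / UUG Leu — identical.
Codon 3: AUG Met / AUG Met — identical.
Codon 4: GUC Val / GUC Val — identical.
Codon 5: CCC Pro / CCC Pro — identical.
Codon 6: CAG Gln / CAA Gln — synonymous.
Codon 7: AUG Met / AUG Met — identical.
Codon 8: GAC Asp / GAC Asp — identical.
Nonsynonymous differences: 0 → same protein.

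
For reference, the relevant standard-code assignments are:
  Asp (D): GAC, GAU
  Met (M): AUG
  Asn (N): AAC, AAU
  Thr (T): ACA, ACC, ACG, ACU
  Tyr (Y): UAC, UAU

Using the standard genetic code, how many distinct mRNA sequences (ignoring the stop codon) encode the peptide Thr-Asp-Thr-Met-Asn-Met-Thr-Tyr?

Thr: 4 codons.
Asp: 2 codons.
Thr: 4 codons.
Met: 1 codon.
Asn: 2 codons.
Met: 1 codon.
Thr: 4 codons.
Tyr: 2 codons.
4 × 2 × 4 × 1 × 2 × 1 × 4 × 2 = 512.

512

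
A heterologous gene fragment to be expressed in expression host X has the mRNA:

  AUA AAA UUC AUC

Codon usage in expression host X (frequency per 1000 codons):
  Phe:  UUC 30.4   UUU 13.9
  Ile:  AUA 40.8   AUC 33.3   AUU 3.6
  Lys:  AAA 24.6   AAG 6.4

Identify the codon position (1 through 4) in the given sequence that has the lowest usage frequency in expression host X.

2

Codon 1 AUA (Ile): 40.8 per 1000.
Codon 2 AAA (Lys): 24.6 per 1000.
Codon 3 UUC (Phe): 30.4 per 1000.
Codon 4 AUC (Ile): 33.3 per 1000.
Lowest frequency is 24.6 at codon 2.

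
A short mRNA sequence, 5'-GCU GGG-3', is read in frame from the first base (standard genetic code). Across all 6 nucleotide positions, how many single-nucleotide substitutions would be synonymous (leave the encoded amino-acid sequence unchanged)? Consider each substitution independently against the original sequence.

6

Codon 1 (GCU, Ala): 3 synonymous substitutions.
Codon 2 (GGG, Gly): 3 synonymous substitutions.
Total: 3 + 3 = 6.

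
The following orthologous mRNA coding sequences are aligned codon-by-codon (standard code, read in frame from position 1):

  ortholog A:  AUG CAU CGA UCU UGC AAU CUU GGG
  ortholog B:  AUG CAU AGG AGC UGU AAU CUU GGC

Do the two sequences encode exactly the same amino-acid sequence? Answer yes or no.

Codon 1: AUG Met / AUG Met — identical.
Codon 2: CAU His / CAU His — identical.
Codon 3: CGA Arg / AGG Arg — synonymous.
Codon 4: UCU Ser / AGC Ser — synonymous.
Codon 5: UGC Cys / UGU Cys — synonymous.
Codon 6: AAU Asn / AAU Asn — identical.
Codon 7: CUU Leu / CUU Leu — identical.
Codon 8: GGG Gly / GGC Gly — synonymous.
Nonsynonymous differences: 0 → same protein.

yes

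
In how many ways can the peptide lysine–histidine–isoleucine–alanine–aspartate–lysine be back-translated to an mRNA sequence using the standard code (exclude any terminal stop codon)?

192

Lys: 2 codons.
His: 2 codons.
Ile: 3 codons.
Ala: 4 codons.
Asp: 2 codons.
Lys: 2 codons.
2 × 2 × 3 × 4 × 2 × 2 = 192.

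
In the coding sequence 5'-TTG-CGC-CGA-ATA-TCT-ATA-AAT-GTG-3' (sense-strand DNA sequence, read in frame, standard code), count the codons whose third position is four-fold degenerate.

4

Codon 1 TTG (Leu): third position 2-fold.
Codon 2 CGC (Arg): third position 4-fold.
Codon 3 CGA (Arg): third position 4-fold.
Codon 4 ATA (Ile): third position 3-fold.
Codon 5 TCT (Ser): third position 4-fold.
Codon 6 ATA (Ile): third position 3-fold.
Codon 7 AAT (Asn): third position 2-fold.
Codon 8 GTG (Val): third position 4-fold.
Four-fold degenerate third positions: 4.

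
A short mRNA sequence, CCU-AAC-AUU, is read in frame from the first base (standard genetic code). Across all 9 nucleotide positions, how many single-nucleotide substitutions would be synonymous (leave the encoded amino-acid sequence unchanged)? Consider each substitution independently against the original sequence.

6

Codon 1 (CCU, Pro): 3 synonymous substitutions.
Codon 2 (AAC, Asn): 1 synonymous substitution.
Codon 3 (AUU, Ile): 2 synonymous substitutions.
Total: 3 + 1 + 2 = 6.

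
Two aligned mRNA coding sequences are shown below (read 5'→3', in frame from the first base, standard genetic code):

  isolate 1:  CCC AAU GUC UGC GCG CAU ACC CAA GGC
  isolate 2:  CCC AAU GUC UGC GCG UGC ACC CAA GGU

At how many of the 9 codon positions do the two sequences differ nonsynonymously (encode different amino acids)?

Codon 1: CCC Pro / CCC Pro — identical.
Codon 2: AAU Asn / AAU Asn — identical.
Codon 3: GUC Val / GUC Val — identical.
Codon 4: UGC Cys / UGC Cys — identical.
Codon 5: GCG Ala / GCG Ala — identical.
Codon 6: CAU His / UGC Cys — nonsynonymous.
Codon 7: ACC Thr / ACC Thr — identical.
Codon 8: CAA Gln / CAA Gln — identical.
Codon 9: GGC Gly / GGU Gly — synonymous.
Nonsynonymous differences: 1.

1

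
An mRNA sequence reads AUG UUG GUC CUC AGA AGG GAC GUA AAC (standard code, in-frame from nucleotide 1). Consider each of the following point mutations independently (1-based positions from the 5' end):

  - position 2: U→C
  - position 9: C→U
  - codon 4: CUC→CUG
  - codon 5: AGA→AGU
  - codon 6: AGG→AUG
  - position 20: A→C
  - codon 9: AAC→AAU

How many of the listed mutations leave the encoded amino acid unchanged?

3

Codon 1: AUG (Met) → ACG (Thr) — missense.
Codon 3: GUC (Val) → GUU (Val) — synonymous.
Codon 4: CUC (Leu) → CUG (Leu) — synonymous.
Codon 5: AGA (Arg) → AGU (Ser) — missense.
Codon 6: AGG (Arg) → AUG (Met) — missense.
Codon 7: GAC (Asp) → GCC (Ala) — missense.
Codon 9: AAC (Asn) → AAU (Asn) — synonymous.
Synonymous: 3 of 7.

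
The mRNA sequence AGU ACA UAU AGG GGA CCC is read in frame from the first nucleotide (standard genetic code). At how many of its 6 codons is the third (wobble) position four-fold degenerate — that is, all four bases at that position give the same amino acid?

Codon 1 AGU (Ser): third position 2-fold.
Codon 2 ACA (Thr): third position 4-fold.
Codon 3 UAU (Tyr): third position 2-fold.
Codon 4 AGG (Arg): third position 2-fold.
Codon 5 GGA (Gly): third position 4-fold.
Codon 6 CCC (Pro): third position 4-fold.
Four-fold degenerate third positions: 3.

3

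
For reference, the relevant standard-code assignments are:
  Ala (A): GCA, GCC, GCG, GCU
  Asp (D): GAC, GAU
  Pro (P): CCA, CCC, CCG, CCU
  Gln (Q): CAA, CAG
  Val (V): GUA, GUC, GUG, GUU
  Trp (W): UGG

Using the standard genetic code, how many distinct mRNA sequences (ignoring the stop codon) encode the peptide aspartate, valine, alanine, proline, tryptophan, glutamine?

Asp: 2 codons.
Val: 4 codons.
Ala: 4 codons.
Pro: 4 codons.
Trp: 1 codon.
Gln: 2 codons.
2 × 4 × 4 × 4 × 1 × 2 = 256.

256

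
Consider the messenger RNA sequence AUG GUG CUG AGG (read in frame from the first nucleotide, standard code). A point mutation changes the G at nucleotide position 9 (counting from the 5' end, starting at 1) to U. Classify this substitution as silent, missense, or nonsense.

silent

Position 9 falls in codon 3: CUG → Leu.
After the substitution the codon is CUU → Leu.
Both encode Leu, so the change is synonymous.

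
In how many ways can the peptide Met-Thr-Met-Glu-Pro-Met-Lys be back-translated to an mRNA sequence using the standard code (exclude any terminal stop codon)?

Met: 1 codon.
Thr: 4 codons.
Met: 1 codon.
Glu: 2 codons.
Pro: 4 codons.
Met: 1 codon.
Lys: 2 codons.
1 × 4 × 1 × 2 × 4 × 1 × 2 = 64.

64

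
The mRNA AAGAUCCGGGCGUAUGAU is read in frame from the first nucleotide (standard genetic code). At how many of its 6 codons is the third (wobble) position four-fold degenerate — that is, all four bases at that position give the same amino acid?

2

Codon 1 AAG (Lys): third position 2-fold.
Codon 2 AUC (Ile): third position 3-fold.
Codon 3 CGG (Arg): third position 4-fold.
Codon 4 GCG (Ala): third position 4-fold.
Codon 5 UAU (Tyr): third position 2-fold.
Codon 6 GAU (Asp): third position 2-fold.
Four-fold degenerate third positions: 2.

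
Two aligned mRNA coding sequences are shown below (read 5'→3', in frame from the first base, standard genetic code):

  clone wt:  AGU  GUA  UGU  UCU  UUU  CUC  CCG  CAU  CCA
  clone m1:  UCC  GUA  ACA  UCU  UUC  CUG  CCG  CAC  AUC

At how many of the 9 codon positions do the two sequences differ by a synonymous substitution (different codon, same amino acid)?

4

Codon 1: AGU Ser / UCC Ser — synonymous.
Codon 2: GUA Val / GUA Val — identical.
Codon 3: UGU Cys / ACA Thr — nonsynonymous.
Codon 4: UCU Ser / UCU Ser — identical.
Codon 5: UUU Phe / UUC Phe — synonymous.
Codon 6: CUC Leu / CUG Leu — synonymous.
Codon 7: CCG Pro / CCG Pro — identical.
Codon 8: CAU His / CAC His — synonymous.
Codon 9: CCA Pro / AUC Ile — nonsynonymous.
Synonymous differences: 4.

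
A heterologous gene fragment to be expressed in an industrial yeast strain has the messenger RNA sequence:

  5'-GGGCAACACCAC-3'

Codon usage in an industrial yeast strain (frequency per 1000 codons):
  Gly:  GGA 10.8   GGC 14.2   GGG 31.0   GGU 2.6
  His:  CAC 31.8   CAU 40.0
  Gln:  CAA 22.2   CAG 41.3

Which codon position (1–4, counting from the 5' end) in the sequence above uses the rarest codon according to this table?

Codon 1 GGG (Gly): 31.0 per 1000.
Codon 2 CAA (Gln): 22.2 per 1000.
Codon 3 CAC (His): 31.8 per 1000.
Codon 4 CAC (His): 31.8 per 1000.
Lowest frequency is 22.2 at codon 2.

2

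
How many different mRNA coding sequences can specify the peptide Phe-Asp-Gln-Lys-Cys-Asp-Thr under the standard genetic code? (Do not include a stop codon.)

Phe: 2 codons.
Asp: 2 codons.
Gln: 2 codons.
Lys: 2 codons.
Cys: 2 codons.
Asp: 2 codons.
Thr: 4 codons.
2 × 2 × 2 × 2 × 2 × 2 × 4 = 256.

256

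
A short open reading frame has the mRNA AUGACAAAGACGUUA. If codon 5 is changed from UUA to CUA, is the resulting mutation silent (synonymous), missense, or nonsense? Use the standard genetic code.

Position 13 falls in codon 5: UUA → Leu.
After the substitution the codon is CUA → Leu.
Both encode Leu, so the change is synonymous.

silent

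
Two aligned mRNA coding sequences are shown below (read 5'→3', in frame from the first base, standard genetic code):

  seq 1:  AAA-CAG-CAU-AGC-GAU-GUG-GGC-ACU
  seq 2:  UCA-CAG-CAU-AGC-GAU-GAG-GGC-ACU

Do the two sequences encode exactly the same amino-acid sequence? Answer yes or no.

Codon 1: AAA Lys / UCA Ser — nonsynonymous.
Codon 2: CAG Gln / CAG Gln — identical.
Codon 3: CAU His / CAU His — identical.
Codon 4: AGC Ser / AGC Ser — identical.
Codon 5: GAU Asp / GAU Asp — identical.
Codon 6: GUG Val / GAG Glu — nonsynonymous.
Codon 7: GGC Gly / GGC Gly — identical.
Codon 8: ACU Thr / ACU Thr — identical.
Nonsynonymous differences: 2 → different protein.

no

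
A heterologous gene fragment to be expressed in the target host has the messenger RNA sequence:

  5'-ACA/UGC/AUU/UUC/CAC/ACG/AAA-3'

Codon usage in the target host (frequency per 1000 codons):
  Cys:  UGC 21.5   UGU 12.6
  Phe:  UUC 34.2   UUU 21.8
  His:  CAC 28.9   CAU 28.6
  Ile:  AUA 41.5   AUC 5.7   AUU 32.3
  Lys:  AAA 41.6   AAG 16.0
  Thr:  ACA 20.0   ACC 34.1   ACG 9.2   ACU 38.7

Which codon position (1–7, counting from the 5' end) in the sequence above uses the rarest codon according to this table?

6

Codon 1 ACA (Thr): 20.0 per 1000.
Codon 2 UGC (Cys): 21.5 per 1000.
Codon 3 AUU (Ile): 32.3 per 1000.
Codon 4 UUC (Phe): 34.2 per 1000.
Codon 5 CAC (His): 28.9 per 1000.
Codon 6 ACG (Thr): 9.2 per 1000.
Codon 7 AAA (Lys): 41.6 per 1000.
Lowest frequency is 9.2 at codon 6.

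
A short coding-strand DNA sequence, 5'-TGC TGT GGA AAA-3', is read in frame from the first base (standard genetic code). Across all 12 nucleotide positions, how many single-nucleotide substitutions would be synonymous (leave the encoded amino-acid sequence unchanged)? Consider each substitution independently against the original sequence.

6

Codon 1 (TGC, Cys): 1 synonymous substitution.
Codon 2 (TGT, Cys): 1 synonymous substitution.
Codon 3 (GGA, Gly): 3 synonymous substitutions.
Codon 4 (AAA, Lys): 1 synonymous substitution.
Total: 1 + 1 + 3 + 1 = 6.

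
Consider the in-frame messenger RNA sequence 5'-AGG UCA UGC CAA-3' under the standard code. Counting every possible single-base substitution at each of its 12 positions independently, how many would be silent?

Codon 1 (AGG, Arg): 2 synonymous substitutions.
Codon 2 (UCA, Ser): 3 synonymous substitutions.
Codon 3 (UGC, Cys): 1 synonymous substitution.
Codon 4 (CAA, Gln): 1 synonymous substitution.
Total: 2 + 3 + 1 + 1 = 7.

7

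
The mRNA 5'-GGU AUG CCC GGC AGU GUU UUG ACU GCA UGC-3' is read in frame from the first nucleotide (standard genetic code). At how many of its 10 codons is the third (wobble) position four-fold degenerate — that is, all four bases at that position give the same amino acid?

6

Codon 1 GGU (Gly): third position 4-fold.
Codon 2 AUG (Met): third position 1-fold.
Codon 3 CCC (Pro): third position 4-fold.
Codon 4 GGC (Gly): third position 4-fold.
Codon 5 AGU (Ser): third position 2-fold.
Codon 6 GUU (Val): third position 4-fold.
Codon 7 UUG (Leu): third position 2-fold.
Codon 8 ACU (Thr): third position 4-fold.
Codon 9 GCA (Ala): third position 4-fold.
Codon 10 UGC (Cys): third position 2-fold.
Four-fold degenerate third positions: 6.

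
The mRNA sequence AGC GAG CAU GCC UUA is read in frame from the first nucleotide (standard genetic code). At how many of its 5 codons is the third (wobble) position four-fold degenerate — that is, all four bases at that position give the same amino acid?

1

Codon 1 AGC (Ser): third position 2-fold.
Codon 2 GAG (Glu): third position 2-fold.
Codon 3 CAU (His): third position 2-fold.
Codon 4 GCC (Ala): third position 4-fold.
Codon 5 UUA (Leu): third position 2-fold.
Four-fold degenerate third positions: 1.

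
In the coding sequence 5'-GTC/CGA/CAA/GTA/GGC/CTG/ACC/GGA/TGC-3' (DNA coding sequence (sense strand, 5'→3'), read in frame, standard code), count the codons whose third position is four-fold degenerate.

7

Codon 1 GTC (Val): third position 4-fold.
Codon 2 CGA (Arg): third position 4-fold.
Codon 3 CAA (Gln): third position 2-fold.
Codon 4 GTA (Val): third position 4-fold.
Codon 5 GGC (Gly): third position 4-fold.
Codon 6 CTG (Leu): third position 4-fold.
Codon 7 ACC (Thr): third position 4-fold.
Codon 8 GGA (Gly): third position 4-fold.
Codon 9 TGC (Cys): third position 2-fold.
Four-fold degenerate third positions: 7.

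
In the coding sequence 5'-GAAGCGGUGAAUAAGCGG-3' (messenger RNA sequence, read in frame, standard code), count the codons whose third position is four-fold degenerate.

3

Codon 1 GAA (Glu): third position 2-fold.
Codon 2 GCG (Ala): third position 4-fold.
Codon 3 GUG (Val): third position 4-fold.
Codon 4 AAU (Asn): third position 2-fold.
Codon 5 AAG (Lys): third position 2-fold.
Codon 6 CGG (Arg): third position 4-fold.
Four-fold degenerate third positions: 3.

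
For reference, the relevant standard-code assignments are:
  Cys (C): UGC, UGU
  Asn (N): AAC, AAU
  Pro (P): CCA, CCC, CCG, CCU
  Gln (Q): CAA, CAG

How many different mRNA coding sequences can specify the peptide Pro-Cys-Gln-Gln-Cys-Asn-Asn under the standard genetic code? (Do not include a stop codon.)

Pro: 4 codons.
Cys: 2 codons.
Gln: 2 codons.
Gln: 2 codons.
Cys: 2 codons.
Asn: 2 codons.
Asn: 2 codons.
4 × 2 × 2 × 2 × 2 × 2 × 2 = 256.

256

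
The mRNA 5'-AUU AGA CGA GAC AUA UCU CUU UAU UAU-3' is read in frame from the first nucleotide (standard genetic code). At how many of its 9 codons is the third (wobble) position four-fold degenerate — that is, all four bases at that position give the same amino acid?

Codon 1 AUU (Ile): third position 3-fold.
Codon 2 AGA (Arg): third position 2-fold.
Codon 3 CGA (Arg): third position 4-fold.
Codon 4 GAC (Asp): third position 2-fold.
Codon 5 AUA (Ile): third position 3-fold.
Codon 6 UCU (Ser): third position 4-fold.
Codon 7 CUU (Leu): third position 4-fold.
Codon 8 UAU (Tyr): third position 2-fold.
Codon 9 UAU (Tyr): third position 2-fold.
Four-fold degenerate third positions: 3.

3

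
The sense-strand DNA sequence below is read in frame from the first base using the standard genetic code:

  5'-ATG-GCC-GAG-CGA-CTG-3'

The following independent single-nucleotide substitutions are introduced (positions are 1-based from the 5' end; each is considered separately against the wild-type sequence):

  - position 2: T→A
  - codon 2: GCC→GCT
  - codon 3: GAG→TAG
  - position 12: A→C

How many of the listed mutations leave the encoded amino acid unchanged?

Codon 1: ATG (Met) → AAG (Lys) — missense.
Codon 2: GCC (Ala) → GCT (Ala) — synonymous.
Codon 3: GAG (Glu) → TAG (Stop) — nonsense.
Codon 4: CGA (Arg) → CGC (Arg) — synonymous.
Synonymous: 2 of 4.

2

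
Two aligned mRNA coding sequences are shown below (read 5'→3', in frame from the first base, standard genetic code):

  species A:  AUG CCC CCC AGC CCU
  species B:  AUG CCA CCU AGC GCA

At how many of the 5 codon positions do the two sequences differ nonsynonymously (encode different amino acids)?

1

Codon 1: AUG Met / AUG Met — identical.
Codon 2: CCC Pro / CCA Pro — synonymous.
Codon 3: CCC Pro / CCU Pro — synonymous.
Codon 4: AGC Ser / AGC Ser — identical.
Codon 5: CCU Pro / GCA Ala — nonsynonymous.
Nonsynonymous differences: 1.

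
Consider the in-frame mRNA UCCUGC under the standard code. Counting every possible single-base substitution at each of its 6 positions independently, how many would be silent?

4

Codon 1 (UCC, Ser): 3 synonymous substitutions.
Codon 2 (UGC, Cys): 1 synonymous substitution.
Total: 3 + 1 = 4.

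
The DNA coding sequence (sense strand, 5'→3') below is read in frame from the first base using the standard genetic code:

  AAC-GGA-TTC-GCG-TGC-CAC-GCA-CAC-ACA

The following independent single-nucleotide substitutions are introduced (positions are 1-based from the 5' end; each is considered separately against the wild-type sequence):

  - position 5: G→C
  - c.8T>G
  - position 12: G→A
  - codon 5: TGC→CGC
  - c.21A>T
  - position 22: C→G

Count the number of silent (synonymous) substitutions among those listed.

2

Codon 2: GGA (Gly) → GCA (Ala) — missense.
Codon 3: TTC (Phe) → TGC (Cys) — missense.
Codon 4: GCG (Ala) → GCA (Ala) — synonymous.
Codon 5: TGC (Cys) → CGC (Arg) — missense.
Codon 7: GCA (Ala) → GCT (Ala) — synonymous.
Codon 8: CAC (His) → GAC (Asp) — missense.
Synonymous: 2 of 6.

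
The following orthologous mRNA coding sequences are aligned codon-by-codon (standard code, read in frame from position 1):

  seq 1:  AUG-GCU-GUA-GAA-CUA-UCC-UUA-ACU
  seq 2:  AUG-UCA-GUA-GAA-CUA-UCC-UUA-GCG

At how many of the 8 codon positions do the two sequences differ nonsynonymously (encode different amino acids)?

2

Codon 1: AUG Met / AUG Met — identical.
Codon 2: GCU Ala / UCA Ser — nonsynonymous.
Codon 3: GUA Val / GUA Val — identical.
Codon 4: GAA Glu / GAA Glu — identical.
Codon 5: CUA Leu / CUA Leu — identical.
Codon 6: UCC Ser / UCC Ser — identical.
Codon 7: UUA Leu / UUA Leu — identical.
Codon 8: ACU Thr / GCG Ala — nonsynonymous.
Nonsynonymous differences: 2.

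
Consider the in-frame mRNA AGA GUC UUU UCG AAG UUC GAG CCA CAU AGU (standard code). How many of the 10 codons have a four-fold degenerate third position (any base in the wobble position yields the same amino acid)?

Codon 1 AGA (Arg): third position 2-fold.
Codon 2 GUC (Val): third position 4-fold.
Codon 3 UUU (Phe): third position 2-fold.
Codon 4 UCG (Ser): third position 4-fold.
Codon 5 AAG (Lys): third position 2-fold.
Codon 6 UUC (Phe): third position 2-fold.
Codon 7 GAG (Glu): third position 2-fold.
Codon 8 CCA (Pro): third position 4-fold.
Codon 9 CAU (His): third position 2-fold.
Codon 10 AGU (Ser): third position 2-fold.
Four-fold degenerate third positions: 3.

3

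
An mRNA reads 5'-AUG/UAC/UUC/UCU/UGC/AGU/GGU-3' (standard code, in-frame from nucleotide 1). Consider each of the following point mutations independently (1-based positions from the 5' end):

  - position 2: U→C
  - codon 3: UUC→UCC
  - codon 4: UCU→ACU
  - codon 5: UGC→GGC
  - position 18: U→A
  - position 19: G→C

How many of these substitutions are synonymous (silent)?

0

Codon 1: AUG (Met) → ACG (Thr) — missense.
Codon 3: UUC (Phe) → UCC (Ser) — missense.
Codon 4: UCU (Ser) → ACU (Thr) — missense.
Codon 5: UGC (Cys) → GGC (Gly) — missense.
Codon 6: AGU (Ser) → AGA (Arg) — missense.
Codon 7: GGU (Gly) → CGU (Arg) — missense.
Synonymous: 0 of 6.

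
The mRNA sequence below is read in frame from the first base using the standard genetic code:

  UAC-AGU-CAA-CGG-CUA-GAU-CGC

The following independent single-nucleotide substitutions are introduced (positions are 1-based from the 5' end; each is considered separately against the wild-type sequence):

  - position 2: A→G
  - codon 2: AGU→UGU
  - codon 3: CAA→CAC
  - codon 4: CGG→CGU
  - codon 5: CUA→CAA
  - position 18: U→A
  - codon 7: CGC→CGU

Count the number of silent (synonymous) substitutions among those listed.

Codon 1: UAC (Tyr) → UGC (Cys) — missense.
Codon 2: AGU (Ser) → UGU (Cys) — missense.
Codon 3: CAA (Gln) → CAC (His) — missense.
Codon 4: CGG (Arg) → CGU (Arg) — synonymous.
Codon 5: CUA (Leu) → CAA (Gln) — missense.
Codon 6: GAU (Asp) → GAA (Glu) — missense.
Codon 7: CGC (Arg) → CGU (Arg) — synonymous.
Synonymous: 2 of 7.

2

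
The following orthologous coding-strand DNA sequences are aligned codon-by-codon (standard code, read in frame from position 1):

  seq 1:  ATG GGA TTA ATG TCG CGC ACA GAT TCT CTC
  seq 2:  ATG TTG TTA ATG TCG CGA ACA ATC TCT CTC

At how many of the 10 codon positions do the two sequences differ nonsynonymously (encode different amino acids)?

2

Codon 1: ATG Met / ATG Met — identical.
Codon 2: GGA Gly / TTG Leu — nonsynonymous.
Codon 3: TTA Leu / TTA Leu — identical.
Codon 4: ATG Met / ATG Met — identical.
Codon 5: TCG Ser / TCG Ser — identical.
Codon 6: CGC Arg / CGA Arg — synonymous.
Codon 7: ACA Thr / ACA Thr — identical.
Codon 8: GAT Asp / ATC Ile — nonsynonymous.
Codon 9: TCT Ser / TCT Ser — identical.
Codon 10: CTC Leu / CTC Leu — identical.
Nonsynonymous differences: 2.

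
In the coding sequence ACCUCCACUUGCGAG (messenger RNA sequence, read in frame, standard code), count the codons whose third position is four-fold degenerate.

Codon 1 ACC (Thr): third position 4-fold.
Codon 2 UCC (Ser): third position 4-fold.
Codon 3 ACU (Thr): third position 4-fold.
Codon 4 UGC (Cys): third position 2-fold.
Codon 5 GAG (Glu): third position 2-fold.
Four-fold degenerate third positions: 3.

3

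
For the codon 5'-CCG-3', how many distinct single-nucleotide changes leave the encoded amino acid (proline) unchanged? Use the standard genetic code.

Position 1: none → 0 synonymous.
Position 2: none → 0 synonymous.
Position 3: CCT, CCC, CCA → 3 synonymous.
Total: 0 + 0 + 3 = 3.

3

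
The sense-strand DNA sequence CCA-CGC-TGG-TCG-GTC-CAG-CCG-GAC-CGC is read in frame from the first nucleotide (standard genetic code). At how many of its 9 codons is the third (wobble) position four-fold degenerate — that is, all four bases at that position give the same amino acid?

Codon 1 CCA (Pro): third position 4-fold.
Codon 2 CGC (Arg): third position 4-fold.
Codon 3 TGG (Trp): third position 1-fold.
Codon 4 TCG (Ser): third position 4-fold.
Codon 5 GTC (Val): third position 4-fold.
Codon 6 CAG (Gln): third position 2-fold.
Codon 7 CCG (Pro): third position 4-fold.
Codon 8 GAC (Asp): third position 2-fold.
Codon 9 CGC (Arg): third position 4-fold.
Four-fold degenerate third positions: 6.

6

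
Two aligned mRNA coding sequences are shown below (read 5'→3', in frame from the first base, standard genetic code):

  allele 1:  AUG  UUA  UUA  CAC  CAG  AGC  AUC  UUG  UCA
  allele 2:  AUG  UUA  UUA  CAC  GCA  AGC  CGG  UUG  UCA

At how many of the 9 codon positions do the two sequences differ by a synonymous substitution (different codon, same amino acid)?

0

Codon 1: AUG Met / AUG Met — identical.
Codon 2: UUA Leu / UUA Leu — identical.
Codon 3: UUA Leu / UUA Leu — identical.
Codon 4: CAC His / CAC His — identical.
Codon 5: CAG Gln / GCA Ala — nonsynonymous.
Codon 6: AGC Ser / AGC Ser — identical.
Codon 7: AUC Ile / CGG Arg — nonsynonymous.
Codon 8: UUG Leu / UUG Leu — identical.
Codon 9: UCA Ser / UCA Ser — identical.
Synonymous differences: 0.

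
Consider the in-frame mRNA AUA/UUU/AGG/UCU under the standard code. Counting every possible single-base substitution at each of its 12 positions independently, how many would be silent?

8

Codon 1 (AUA, Ile): 2 synonymous substitutions.
Codon 2 (UUU, Phe): 1 synonymous substitution.
Codon 3 (AGG, Arg): 2 synonymous substitutions.
Codon 4 (UCU, Ser): 3 synonymous substitutions.
Total: 2 + 1 + 2 + 3 = 8.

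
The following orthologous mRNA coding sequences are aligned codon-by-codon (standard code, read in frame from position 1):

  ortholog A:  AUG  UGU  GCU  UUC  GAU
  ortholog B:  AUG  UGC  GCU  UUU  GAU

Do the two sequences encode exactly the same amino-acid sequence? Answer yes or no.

yes

Codon 1: AUG Met / AUG Met — identical.
Codon 2: UGU Cys / UGC Cys — synonymous.
Codon 3: GCU Ala / GCU Ala — identical.
Codon 4: UUC Phe / UUU Phe — synonymous.
Codon 5: GAU Asp / GAU Asp — identical.
Nonsynonymous differences: 0 → same protein.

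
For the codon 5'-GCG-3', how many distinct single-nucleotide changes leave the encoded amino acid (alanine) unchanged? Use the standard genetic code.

3

Position 1: none → 0 synonymous.
Position 2: none → 0 synonymous.
Position 3: GCU, GCC, GCA → 3 synonymous.
Total: 0 + 0 + 3 = 3.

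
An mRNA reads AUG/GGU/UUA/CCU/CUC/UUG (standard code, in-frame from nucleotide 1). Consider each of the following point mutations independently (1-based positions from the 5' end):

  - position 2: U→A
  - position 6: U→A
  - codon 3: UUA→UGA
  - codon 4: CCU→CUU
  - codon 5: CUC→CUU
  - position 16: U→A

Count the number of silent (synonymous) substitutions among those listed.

Codon 1: AUG (Met) → AAG (Lys) — missense.
Codon 2: GGU (Gly) → GGA (Gly) — synonymous.
Codon 3: UUA (Leu) → UGA (Stop) — nonsense.
Codon 4: CCU (Pro) → CUU (Leu) — missense.
Codon 5: CUC (Leu) → CUU (Leu) — synonymous.
Codon 6: UUG (Leu) → AUG (Met) — missense.
Synonymous: 2 of 6.

2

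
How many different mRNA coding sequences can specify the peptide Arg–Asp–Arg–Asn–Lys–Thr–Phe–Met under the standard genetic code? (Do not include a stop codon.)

Arg: 6 codons.
Asp: 2 codons.
Arg: 6 codons.
Asn: 2 codons.
Lys: 2 codons.
Thr: 4 codons.
Phe: 2 codons.
Met: 1 codon.
6 × 2 × 6 × 2 × 2 × 4 × 2 × 1 = 2304.

2304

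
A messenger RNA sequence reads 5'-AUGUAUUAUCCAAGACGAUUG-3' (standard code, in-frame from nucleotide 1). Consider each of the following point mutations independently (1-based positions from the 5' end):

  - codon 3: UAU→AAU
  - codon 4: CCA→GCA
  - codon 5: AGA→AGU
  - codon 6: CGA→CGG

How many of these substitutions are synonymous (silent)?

Codon 3: UAU (Tyr) → AAU (Asn) — missense.
Codon 4: CCA (Pro) → GCA (Ala) — missense.
Codon 5: AGA (Arg) → AGU (Ser) — missense.
Codon 6: CGA (Arg) → CGG (Arg) — synonymous.
Synonymous: 1 of 4.

1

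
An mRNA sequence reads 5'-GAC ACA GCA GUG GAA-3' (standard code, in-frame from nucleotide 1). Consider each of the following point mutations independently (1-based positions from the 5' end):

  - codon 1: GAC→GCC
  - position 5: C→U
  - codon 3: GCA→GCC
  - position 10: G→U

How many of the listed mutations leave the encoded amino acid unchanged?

1

Codon 1: GAC (Asp) → GCC (Ala) — missense.
Codon 2: ACA (Thr) → AUA (Ile) — missense.
Codon 3: GCA (Ala) → GCC (Ala) — synonymous.
Codon 4: GUG (Val) → UUG (Leu) — missense.
Synonymous: 1 of 4.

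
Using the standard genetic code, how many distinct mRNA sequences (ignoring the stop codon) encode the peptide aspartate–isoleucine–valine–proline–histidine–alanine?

Asp: 2 codons.
Ile: 3 codons.
Val: 4 codons.
Pro: 4 codons.
His: 2 codons.
Ala: 4 codons.
2 × 3 × 4 × 4 × 2 × 4 = 768.

768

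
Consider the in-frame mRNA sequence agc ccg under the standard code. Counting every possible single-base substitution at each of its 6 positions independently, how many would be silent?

Codon 1 (AGC, Ser): 1 synonymous substitution.
Codon 2 (CCG, Pro): 3 synonymous substitutions.
Total: 1 + 3 = 4.

4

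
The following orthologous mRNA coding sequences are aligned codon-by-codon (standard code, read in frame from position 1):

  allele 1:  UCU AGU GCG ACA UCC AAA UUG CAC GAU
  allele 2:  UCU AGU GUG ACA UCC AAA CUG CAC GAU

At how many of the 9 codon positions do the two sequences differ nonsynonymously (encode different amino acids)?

Codon 1: UCU Ser / UCU Ser — identical.
Codon 2: AGU Ser / AGU Ser — identical.
Codon 3: GCG Ala / GUG Val — nonsynonymous.
Codon 4: ACA Thr / ACA Thr — identical.
Codon 5: UCC Ser / UCC Ser — identical.
Codon 6: AAA Lys / AAA Lys — identical.
Codon 7: UUG Leu / CUG Leu — synonymous.
Codon 8: CAC His / CAC His — identical.
Codon 9: GAU Asp / GAU Asp — identical.
Nonsynonymous differences: 1.

1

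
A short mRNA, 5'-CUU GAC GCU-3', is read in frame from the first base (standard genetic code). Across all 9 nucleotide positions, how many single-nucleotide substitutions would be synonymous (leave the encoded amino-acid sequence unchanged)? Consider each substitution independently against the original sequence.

Codon 1 (CUU, Leu): 3 synonymous substitutions.
Codon 2 (GAC, Asp): 1 synonymous substitution.
Codon 3 (GCU, Ala): 3 synonymous substitutions.
Total: 3 + 1 + 3 = 7.

7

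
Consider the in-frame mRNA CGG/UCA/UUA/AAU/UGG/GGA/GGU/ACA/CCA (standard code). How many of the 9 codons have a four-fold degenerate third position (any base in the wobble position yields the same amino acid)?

6

Codon 1 CGG (Arg): third position 4-fold.
Codon 2 UCA (Ser): third position 4-fold.
Codon 3 UUA (Leu): third position 2-fold.
Codon 4 AAU (Asn): third position 2-fold.
Codon 5 UGG (Trp): third position 1-fold.
Codon 6 GGA (Gly): third position 4-fold.
Codon 7 GGU (Gly): third position 4-fold.
Codon 8 ACA (Thr): third position 4-fold.
Codon 9 CCA (Pro): third position 4-fold.
Four-fold degenerate third positions: 6.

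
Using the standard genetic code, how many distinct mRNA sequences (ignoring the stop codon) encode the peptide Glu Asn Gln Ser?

48

Glu: 2 codons.
Asn: 2 codons.
Gln: 2 codons.
Ser: 6 codons.
2 × 2 × 2 × 6 = 48.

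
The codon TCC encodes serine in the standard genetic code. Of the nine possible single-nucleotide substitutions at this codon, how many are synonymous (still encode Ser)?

3

Position 1: none → 0 synonymous.
Position 2: none → 0 synonymous.
Position 3: TCT, TCA, TCG → 3 synonymous.
Total: 0 + 0 + 3 = 3.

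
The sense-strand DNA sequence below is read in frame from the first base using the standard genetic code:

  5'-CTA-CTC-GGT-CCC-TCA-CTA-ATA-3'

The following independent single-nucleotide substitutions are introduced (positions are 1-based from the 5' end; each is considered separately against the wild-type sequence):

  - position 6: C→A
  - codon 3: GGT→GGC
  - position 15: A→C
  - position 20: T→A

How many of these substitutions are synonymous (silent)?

Codon 2: CTC (Leu) → CTA (Leu) — synonymous.
Codon 3: GGT (Gly) → GGC (Gly) — synonymous.
Codon 5: TCA (Ser) → TCC (Ser) — synonymous.
Codon 7: ATA (Ile) → AAA (Lys) — missense.
Synonymous: 3 of 4.

3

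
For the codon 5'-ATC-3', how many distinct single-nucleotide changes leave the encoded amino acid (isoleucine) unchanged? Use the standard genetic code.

2

Position 1: none → 0 synonymous.
Position 2: none → 0 synonymous.
Position 3: ATT, ATA → 2 synonymous.
Total: 0 + 0 + 2 = 2.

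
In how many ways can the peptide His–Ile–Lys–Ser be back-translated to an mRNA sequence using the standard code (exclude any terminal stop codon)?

72

His: 2 codons.
Ile: 3 codons.
Lys: 2 codons.
Ser: 6 codons.
2 × 3 × 2 × 6 = 72.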